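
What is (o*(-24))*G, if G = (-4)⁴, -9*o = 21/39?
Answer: 14336/39 ≈ 367.59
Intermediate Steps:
o = -7/117 (o = -7/(3*39) = -⅑*7/13 = -7/117 ≈ -0.059829)
G = 256
(o*(-24))*G = -7/117*(-24)*256 = (56/39)*256 = 14336/39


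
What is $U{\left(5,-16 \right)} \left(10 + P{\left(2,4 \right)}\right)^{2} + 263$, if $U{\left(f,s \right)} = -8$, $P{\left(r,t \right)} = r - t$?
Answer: $-249$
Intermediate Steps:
$U{\left(5,-16 \right)} \left(10 + P{\left(2,4 \right)}\right)^{2} + 263 = - 8 \left(10 + \left(2 - 4\right)\right)^{2} + 263 = - 8 \left(10 - 2\right)^{2} + 263 = - 8 \cdot 8^{2} + 263 = \left(-8\right) 64 + 263 = -512 + 263 = -249$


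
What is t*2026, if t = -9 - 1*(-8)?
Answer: -2026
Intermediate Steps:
t = -1 (t = -9 + 8 = -1)
t*2026 = -1*2026 = -2026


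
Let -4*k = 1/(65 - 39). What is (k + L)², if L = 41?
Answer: 18173169/10816 ≈ 1680.2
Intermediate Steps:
k = -1/104 (k = -1/(4*(65 - 39)) = -¼/26 = -¼*1/26 = -1/104 ≈ -0.0096154)
(k + L)² = (-1/104 + 41)² = (4263/104)² = 18173169/10816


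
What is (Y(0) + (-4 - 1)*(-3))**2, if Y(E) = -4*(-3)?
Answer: 729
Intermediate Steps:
Y(E) = 12
(Y(0) + (-4 - 1)*(-3))**2 = (12 + (-4 - 1)*(-3))**2 = (12 - 5*(-3))**2 = (12 + 15)**2 = 27**2 = 729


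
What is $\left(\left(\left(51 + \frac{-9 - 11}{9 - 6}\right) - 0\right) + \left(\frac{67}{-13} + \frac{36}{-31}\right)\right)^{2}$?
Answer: $\frac{2112689296}{1461681} \approx 1445.4$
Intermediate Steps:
$\left(\left(\left(51 + \frac{-9 - 11}{9 - 6}\right) - 0\right) + \left(\frac{67}{-13} + \frac{36}{-31}\right)\right)^{2} = \left(\left(\left(51 - \frac{20}{3}\right) + \left(-19 + 19\right)\right) + \left(67 \left(- \frac{1}{13}\right) + 36 \left(- \frac{1}{31}\right)\right)\right)^{2} = \left(\left(\left(51 - \frac{20}{3}\right) + 0\right) - \frac{2545}{403}\right)^{2} = \left(\left(\frac{133}{3} + 0\right) - \frac{2545}{403}\right)^{2} = \left(\frac{133}{3} - \frac{2545}{403}\right)^{2} = \left(\frac{45964}{1209}\right)^{2} = \frac{2112689296}{1461681}$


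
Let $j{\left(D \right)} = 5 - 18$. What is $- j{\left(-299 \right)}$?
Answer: $13$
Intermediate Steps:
$j{\left(D \right)} = -13$ ($j{\left(D \right)} = 5 - 18 = -13$)
$- j{\left(-299 \right)} = \left(-1\right) \left(-13\right) = 13$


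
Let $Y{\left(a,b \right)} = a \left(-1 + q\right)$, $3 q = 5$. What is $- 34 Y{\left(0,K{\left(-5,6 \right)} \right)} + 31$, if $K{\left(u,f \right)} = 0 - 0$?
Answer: $31$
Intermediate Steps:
$q = \frac{5}{3}$ ($q = \frac{1}{3} \cdot 5 = \frac{5}{3} \approx 1.6667$)
$K{\left(u,f \right)} = 0$ ($K{\left(u,f \right)} = 0 + 0 = 0$)
$Y{\left(a,b \right)} = \frac{2 a}{3}$ ($Y{\left(a,b \right)} = a \left(-1 + \frac{5}{3}\right) = a \frac{2}{3} = \frac{2 a}{3}$)
$- 34 Y{\left(0,K{\left(-5,6 \right)} \right)} + 31 = - 34 \cdot \frac{2}{3} \cdot 0 + 31 = \left(-34\right) 0 + 31 = 0 + 31 = 31$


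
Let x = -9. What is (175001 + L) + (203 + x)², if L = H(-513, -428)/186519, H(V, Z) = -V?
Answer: 13220280372/62173 ≈ 2.1264e+5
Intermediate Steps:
L = 171/62173 (L = -1*(-513)/186519 = 513*(1/186519) = 171/62173 ≈ 0.0027504)
(175001 + L) + (203 + x)² = (175001 + 171/62173) + (203 - 9)² = 10880337344/62173 + 194² = 10880337344/62173 + 37636 = 13220280372/62173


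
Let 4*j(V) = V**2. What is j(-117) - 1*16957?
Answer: -54139/4 ≈ -13535.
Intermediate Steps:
j(V) = V**2/4
j(-117) - 1*16957 = (1/4)*(-117)**2 - 1*16957 = (1/4)*13689 - 16957 = 13689/4 - 16957 = -54139/4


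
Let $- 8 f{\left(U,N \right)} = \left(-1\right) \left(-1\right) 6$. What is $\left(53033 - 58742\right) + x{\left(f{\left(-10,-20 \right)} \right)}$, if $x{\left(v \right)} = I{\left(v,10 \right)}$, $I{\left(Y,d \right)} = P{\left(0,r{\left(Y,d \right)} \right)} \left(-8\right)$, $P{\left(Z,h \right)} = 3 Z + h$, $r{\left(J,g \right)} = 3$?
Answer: $-5733$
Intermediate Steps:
$P{\left(Z,h \right)} = h + 3 Z$
$f{\left(U,N \right)} = - \frac{3}{4}$ ($f{\left(U,N \right)} = - \frac{\left(-1\right) \left(-1\right) 6}{8} = - \frac{1 \cdot 6}{8} = \left(- \frac{1}{8}\right) 6 = - \frac{3}{4}$)
$I{\left(Y,d \right)} = -24$ ($I{\left(Y,d \right)} = \left(3 + 3 \cdot 0\right) \left(-8\right) = \left(3 + 0\right) \left(-8\right) = 3 \left(-8\right) = -24$)
$x{\left(v \right)} = -24$
$\left(53033 - 58742\right) + x{\left(f{\left(-10,-20 \right)} \right)} = \left(53033 - 58742\right) - 24 = -5709 - 24 = -5733$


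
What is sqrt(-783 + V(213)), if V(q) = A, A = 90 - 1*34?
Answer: I*sqrt(727) ≈ 26.963*I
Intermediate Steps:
A = 56 (A = 90 - 34 = 56)
V(q) = 56
sqrt(-783 + V(213)) = sqrt(-783 + 56) = sqrt(-727) = I*sqrt(727)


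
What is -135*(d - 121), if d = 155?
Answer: -4590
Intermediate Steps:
-135*(d - 121) = -135*(155 - 121) = -135*34 = -4590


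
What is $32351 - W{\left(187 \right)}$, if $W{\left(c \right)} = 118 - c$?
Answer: $32420$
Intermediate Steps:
$32351 - W{\left(187 \right)} = 32351 - \left(118 - 187\right) = 32351 - -69 = 32351 + 69 = 32420$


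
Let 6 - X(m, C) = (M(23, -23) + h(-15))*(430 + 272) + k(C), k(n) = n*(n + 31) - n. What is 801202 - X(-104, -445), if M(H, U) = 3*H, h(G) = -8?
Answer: 1028693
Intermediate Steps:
k(n) = -n + n*(31 + n) (k(n) = n*(31 + n) - n = -n + n*(31 + n))
X(m, C) = -42816 - C*(30 + C) (X(m, C) = 6 - ((3*23 - 8)*(430 + 272) + C*(30 + C)) = 6 - ((69 - 8)*702 + C*(30 + C)) = 6 - (61*702 + C*(30 + C)) = 6 - (42822 + C*(30 + C)) = 6 + (-42822 - C*(30 + C)) = -42816 - C*(30 + C))
801202 - X(-104, -445) = 801202 - (-42816 - 1*(-445)*(30 - 445)) = 801202 - (-42816 - 1*(-445)*(-415)) = 801202 - (-42816 - 184675) = 801202 - 1*(-227491) = 801202 + 227491 = 1028693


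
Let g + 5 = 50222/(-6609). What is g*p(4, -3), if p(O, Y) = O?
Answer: -333068/6609 ≈ -50.396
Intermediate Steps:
g = -83267/6609 (g = -5 + 50222/(-6609) = -5 + 50222*(-1/6609) = -5 - 50222/6609 = -83267/6609 ≈ -12.599)
g*p(4, -3) = -83267/6609*4 = -333068/6609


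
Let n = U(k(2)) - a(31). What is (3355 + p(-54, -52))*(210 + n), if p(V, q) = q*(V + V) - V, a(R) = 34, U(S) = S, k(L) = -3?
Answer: 1561325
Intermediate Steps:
p(V, q) = -V + 2*V*q (p(V, q) = q*(2*V) - V = 2*V*q - V = -V + 2*V*q)
n = -37 (n = -3 - 1*34 = -3 - 34 = -37)
(3355 + p(-54, -52))*(210 + n) = (3355 - 54*(-1 + 2*(-52)))*(210 - 37) = (3355 - 54*(-1 - 104))*173 = (3355 - 54*(-105))*173 = (3355 + 5670)*173 = 9025*173 = 1561325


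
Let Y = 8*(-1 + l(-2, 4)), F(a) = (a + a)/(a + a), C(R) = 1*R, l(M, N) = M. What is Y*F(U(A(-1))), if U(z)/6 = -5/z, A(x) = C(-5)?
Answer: -24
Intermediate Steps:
C(R) = R
A(x) = -5
U(z) = -30/z (U(z) = 6*(-5/z) = -30/z)
F(a) = 1 (F(a) = (2*a)/((2*a)) = (2*a)*(1/(2*a)) = 1)
Y = -24 (Y = 8*(-1 - 2) = 8*(-3) = -24)
Y*F(U(A(-1))) = -24*1 = -24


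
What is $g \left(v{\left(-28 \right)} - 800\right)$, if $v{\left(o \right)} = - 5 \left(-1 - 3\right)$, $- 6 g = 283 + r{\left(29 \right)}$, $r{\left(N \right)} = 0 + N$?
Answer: $40560$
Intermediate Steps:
$r{\left(N \right)} = N$
$g = -52$ ($g = - \frac{283 + 29}{6} = \left(- \frac{1}{6}\right) 312 = -52$)
$v{\left(o \right)} = 20$ ($v{\left(o \right)} = \left(-5\right) \left(-4\right) = 20$)
$g \left(v{\left(-28 \right)} - 800\right) = - 52 \left(20 - 800\right) = \left(-52\right) \left(-780\right) = 40560$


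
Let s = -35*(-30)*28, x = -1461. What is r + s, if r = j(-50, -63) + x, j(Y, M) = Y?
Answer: 27889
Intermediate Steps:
s = 29400 (s = 1050*28 = 29400)
r = -1511 (r = -50 - 1461 = -1511)
r + s = -1511 + 29400 = 27889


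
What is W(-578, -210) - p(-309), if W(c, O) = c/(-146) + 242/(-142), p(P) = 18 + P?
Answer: 1519939/5183 ≈ 293.25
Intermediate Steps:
W(c, O) = -121/71 - c/146 (W(c, O) = c*(-1/146) + 242*(-1/142) = -c/146 - 121/71 = -121/71 - c/146)
W(-578, -210) - p(-309) = (-121/71 - 1/146*(-578)) - (18 - 309) = (-121/71 + 289/73) - 1*(-291) = 11686/5183 + 291 = 1519939/5183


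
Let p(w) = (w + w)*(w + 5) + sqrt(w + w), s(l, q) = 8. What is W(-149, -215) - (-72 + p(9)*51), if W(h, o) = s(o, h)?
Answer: -12772 - 153*sqrt(2) ≈ -12988.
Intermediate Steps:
p(w) = sqrt(2)*sqrt(w) + 2*w*(5 + w) (p(w) = (2*w)*(5 + w) + sqrt(2*w) = 2*w*(5 + w) + sqrt(2)*sqrt(w) = sqrt(2)*sqrt(w) + 2*w*(5 + w))
W(h, o) = 8
W(-149, -215) - (-72 + p(9)*51) = 8 - (-72 + (2*9**2 + 10*9 + sqrt(2)*sqrt(9))*51) = 8 - (-72 + (2*81 + 90 + sqrt(2)*3)*51) = 8 - (-72 + (162 + 90 + 3*sqrt(2))*51) = 8 - (-72 + (252 + 3*sqrt(2))*51) = 8 - (-72 + (12852 + 153*sqrt(2))) = 8 - (12780 + 153*sqrt(2)) = 8 + (-12780 - 153*sqrt(2)) = -12772 - 153*sqrt(2)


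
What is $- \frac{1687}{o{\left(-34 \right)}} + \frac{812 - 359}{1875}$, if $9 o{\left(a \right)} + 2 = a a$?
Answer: $- \frac{9315121}{721250} \approx -12.915$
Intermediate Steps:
$o{\left(a \right)} = - \frac{2}{9} + \frac{a^{2}}{9}$ ($o{\left(a \right)} = - \frac{2}{9} + \frac{a a}{9} = - \frac{2}{9} + \frac{a^{2}}{9}$)
$- \frac{1687}{o{\left(-34 \right)}} + \frac{812 - 359}{1875} = - \frac{1687}{- \frac{2}{9} + \frac{\left(-34\right)^{2}}{9}} + \frac{812 - 359}{1875} = - \frac{1687}{- \frac{2}{9} + \frac{1}{9} \cdot 1156} + 453 \cdot \frac{1}{1875} = - \frac{1687}{- \frac{2}{9} + \frac{1156}{9}} + \frac{151}{625} = - \frac{1687}{\frac{1154}{9}} + \frac{151}{625} = \left(-1687\right) \frac{9}{1154} + \frac{151}{625} = - \frac{15183}{1154} + \frac{151}{625} = - \frac{9315121}{721250}$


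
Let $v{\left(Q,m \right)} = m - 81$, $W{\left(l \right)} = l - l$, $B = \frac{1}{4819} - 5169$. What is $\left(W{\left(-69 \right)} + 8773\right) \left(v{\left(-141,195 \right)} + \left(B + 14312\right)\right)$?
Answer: $\frac{391359003132}{4819} \approx 8.1212 \cdot 10^{7}$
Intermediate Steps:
$B = - \frac{24909410}{4819}$ ($B = \frac{1}{4819} - 5169 = - \frac{24909410}{4819} \approx -5169.0$)
$W{\left(l \right)} = 0$
$v{\left(Q,m \right)} = -81 + m$
$\left(W{\left(-69 \right)} + 8773\right) \left(v{\left(-141,195 \right)} + \left(B + 14312\right)\right) = \left(0 + 8773\right) \left(\left(-81 + 195\right) + \left(- \frac{24909410}{4819} + 14312\right)\right) = 8773 \left(114 + \frac{44060118}{4819}\right) = 8773 \cdot \frac{44609484}{4819} = \frac{391359003132}{4819}$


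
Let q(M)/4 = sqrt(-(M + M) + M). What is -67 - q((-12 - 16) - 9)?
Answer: -67 - 4*sqrt(37) ≈ -91.331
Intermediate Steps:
q(M) = 4*sqrt(-M) (q(M) = 4*sqrt(-(M + M) + M) = 4*sqrt(-2*M + M) = 4*sqrt(-M))
-67 - q((-12 - 16) - 9) = -67 - 4*sqrt(-((-12 - 16) - 9)) = -67 - 4*sqrt(-(-28 - 9)) = -67 - 4*sqrt(-1*(-37)) = -67 - 4*sqrt(37)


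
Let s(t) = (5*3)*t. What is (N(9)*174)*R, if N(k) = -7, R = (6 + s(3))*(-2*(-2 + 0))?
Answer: -248472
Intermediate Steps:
s(t) = 15*t
R = 204 (R = (6 + 15*3)*(-2*(-2 + 0)) = (6 + 45)*(-2*(-2)) = 51*4 = 204)
(N(9)*174)*R = -7*174*204 = -1218*204 = -248472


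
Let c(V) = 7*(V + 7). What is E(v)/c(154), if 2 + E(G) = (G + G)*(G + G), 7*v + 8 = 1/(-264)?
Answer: 119879/41835024 ≈ 0.0028655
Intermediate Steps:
v = -2113/1848 (v = -8/7 + (⅐)/(-264) = -8/7 + (⅐)*(-1/264) = -8/7 - 1/1848 = -2113/1848 ≈ -1.1434)
E(G) = -2 + 4*G² (E(G) = -2 + (G + G)*(G + G) = -2 + (2*G)*(2*G) = -2 + 4*G²)
c(V) = 49 + 7*V (c(V) = 7*(7 + V) = 49 + 7*V)
E(v)/c(154) = (-2 + 4*(-2113/1848)²)/(49 + 7*154) = (-2 + 4*(4464769/3415104))/(49 + 1078) = (-2 + 4464769/853776)/1127 = (2757217/853776)*(1/1127) = 119879/41835024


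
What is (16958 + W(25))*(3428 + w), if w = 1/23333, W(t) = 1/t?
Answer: 1356397732371/23333 ≈ 5.8132e+7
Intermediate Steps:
w = 1/23333 ≈ 4.2858e-5
(16958 + W(25))*(3428 + w) = (16958 + 1/25)*(3428 + 1/23333) = (16958 + 1/25)*(79985525/23333) = (423951/25)*(79985525/23333) = 1356397732371/23333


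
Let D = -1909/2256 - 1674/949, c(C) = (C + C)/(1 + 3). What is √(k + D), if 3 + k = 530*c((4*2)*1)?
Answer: √605725278301767/535236 ≈ 45.982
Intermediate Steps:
c(C) = C/2 (c(C) = (2*C)/4 = (2*C)*(¼) = C/2)
D = -5588185/2140944 (D = -1909*1/2256 - 1674*1/949 = -1909/2256 - 1674/949 = -5588185/2140944 ≈ -2.6101)
k = 2117 (k = -3 + 530*(((4*2)*1)/2) = -3 + 530*((8*1)/2) = -3 + 530*((½)*8) = -3 + 530*4 = -3 + 2120 = 2117)
√(k + D) = √(2117 - 5588185/2140944) = √(4526790263/2140944) = √605725278301767/535236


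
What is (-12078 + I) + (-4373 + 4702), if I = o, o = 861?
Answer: -10888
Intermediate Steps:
I = 861
(-12078 + I) + (-4373 + 4702) = (-12078 + 861) + (-4373 + 4702) = -11217 + 329 = -10888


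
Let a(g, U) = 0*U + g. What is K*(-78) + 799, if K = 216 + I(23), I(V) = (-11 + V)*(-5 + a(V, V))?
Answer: -32897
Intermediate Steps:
a(g, U) = g (a(g, U) = 0 + g = g)
I(V) = (-11 + V)*(-5 + V)
K = 432 (K = 216 + (55 + 23**2 - 16*23) = 216 + (55 + 529 - 368) = 216 + 216 = 432)
K*(-78) + 799 = 432*(-78) + 799 = -33696 + 799 = -32897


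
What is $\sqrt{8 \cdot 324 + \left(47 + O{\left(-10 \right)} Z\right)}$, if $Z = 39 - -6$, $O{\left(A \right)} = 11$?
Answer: $\sqrt{3134} \approx 55.982$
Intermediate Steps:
$Z = 45$ ($Z = 39 + 6 = 45$)
$\sqrt{8 \cdot 324 + \left(47 + O{\left(-10 \right)} Z\right)} = \sqrt{8 \cdot 324 + \left(47 + 11 \cdot 45\right)} = \sqrt{2592 + \left(47 + 495\right)} = \sqrt{2592 + 542} = \sqrt{3134}$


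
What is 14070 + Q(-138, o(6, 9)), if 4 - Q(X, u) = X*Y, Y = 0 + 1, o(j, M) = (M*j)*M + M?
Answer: 14212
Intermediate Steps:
o(j, M) = M + j*M**2 (o(j, M) = j*M**2 + M = M + j*M**2)
Y = 1
Q(X, u) = 4 - X
14070 + Q(-138, o(6, 9)) = 14070 + (4 - 1*(-138)) = 14070 + (4 + 138) = 14070 + 142 = 14212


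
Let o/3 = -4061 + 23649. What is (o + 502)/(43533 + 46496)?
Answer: 59266/90029 ≈ 0.65830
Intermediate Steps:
o = 58764 (o = 3*(-4061 + 23649) = 3*19588 = 58764)
(o + 502)/(43533 + 46496) = (58764 + 502)/(43533 + 46496) = 59266/90029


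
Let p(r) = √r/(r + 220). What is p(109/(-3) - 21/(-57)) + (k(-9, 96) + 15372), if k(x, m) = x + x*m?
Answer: 14499 + I*√4674/2098 ≈ 14499.0 + 0.032587*I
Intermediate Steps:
k(x, m) = x + m*x
p(r) = √r/(220 + r)
p(109/(-3) - 21/(-57)) + (k(-9, 96) + 15372) = √(109/(-3) - 21/(-57))/(220 + (109/(-3) - 21/(-57))) + (-9*(1 + 96) + 15372) = √(109*(-⅓) - 21*(-1/57))/(220 + (109*(-⅓) - 21*(-1/57))) + (-9*97 + 15372) = √(-109/3 + 7/19)/(220 + (-109/3 + 7/19)) + (-873 + 15372) = √(-2050/57)/(220 - 2050/57) + 14499 = (5*I*√4674/57)/(10490/57) + 14499 = (5*I*√4674/57)*(57/10490) + 14499 = I*√4674/2098 + 14499 = 14499 + I*√4674/2098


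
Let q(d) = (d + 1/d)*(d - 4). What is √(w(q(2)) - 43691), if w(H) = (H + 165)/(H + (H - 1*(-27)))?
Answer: I*√12623979/17 ≈ 209.0*I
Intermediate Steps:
q(d) = (-4 + d)*(d + 1/d) (q(d) = (d + 1/d)*(-4 + d) = (-4 + d)*(d + 1/d))
w(H) = (165 + H)/(27 + 2*H) (w(H) = (165 + H)/(H + (H + 27)) = (165 + H)/(H + (27 + H)) = (165 + H)/(27 + 2*H))
√(w(q(2)) - 43691) = √((165 + (1 + 2² - 4*2 - 4/2))/(27 + 2*(1 + 2² - 4*2 - 4/2)) - 43691) = √((165 + (1 + 4 - 8 - 4*½))/(27 + 2*(1 + 4 - 8 - 4*½)) - 43691) = √((165 + (1 + 4 - 8 - 2))/(27 + 2*(1 + 4 - 8 - 2)) - 43691) = √((165 - 5)/(27 + 2*(-5)) - 43691) = √(160/(27 - 10) - 43691) = √(160/17 - 43691) = √(-742587/17) = I*√12623979/17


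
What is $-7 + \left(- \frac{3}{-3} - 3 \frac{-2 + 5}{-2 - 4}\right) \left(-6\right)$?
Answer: $-22$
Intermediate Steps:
$-7 + \left(- \frac{3}{-3} - 3 \frac{-2 + 5}{-2 - 4}\right) \left(-6\right) = -7 + \left(\left(-3\right) \left(- \frac{1}{3}\right) - 3 \frac{3}{-6}\right) \left(-6\right) = -7 + \left(1 - 3 \cdot 3 \left(- \frac{1}{6}\right)\right) \left(-6\right) = -7 + \left(1 - - \frac{3}{2}\right) \left(-6\right) = -7 + \left(1 + \frac{3}{2}\right) \left(-6\right) = -7 + \frac{5}{2} \left(-6\right) = -7 - 15 = -22$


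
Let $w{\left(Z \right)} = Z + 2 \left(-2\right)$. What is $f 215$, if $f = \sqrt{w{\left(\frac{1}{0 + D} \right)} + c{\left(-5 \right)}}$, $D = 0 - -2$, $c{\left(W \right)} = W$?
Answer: $\frac{215 i \sqrt{34}}{2} \approx 626.83 i$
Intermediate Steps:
$D = 2$ ($D = 0 + 2 = 2$)
$w{\left(Z \right)} = -4 + Z$ ($w{\left(Z \right)} = Z - 4 = -4 + Z$)
$f = \frac{i \sqrt{34}}{2}$ ($f = \sqrt{\left(-4 + \frac{1}{0 + 2}\right) - 5} = \sqrt{\left(-4 + \frac{1}{2}\right) - 5} = \sqrt{- \frac{7}{2} - 5} = \sqrt{- \frac{17}{2}} = \frac{i \sqrt{34}}{2} \approx 2.9155 i$)
$f 215 = \frac{i \sqrt{34}}{2} \cdot 215 = \frac{215 i \sqrt{34}}{2}$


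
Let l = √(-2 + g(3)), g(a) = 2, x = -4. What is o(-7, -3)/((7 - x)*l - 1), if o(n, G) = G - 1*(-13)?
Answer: -10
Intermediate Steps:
o(n, G) = 13 + G (o(n, G) = G + 13 = 13 + G)
l = 0 (l = √(-2 + 2) = √0 = 0)
o(-7, -3)/((7 - x)*l - 1) = (13 - 3)/((7 - 1*(-4))*0 - 1) = 10/((7 + 4)*0 - 1) = 10/(11*0 - 1) = 10/(0 - 1) = 10/(-1) = 10*(-1) = -10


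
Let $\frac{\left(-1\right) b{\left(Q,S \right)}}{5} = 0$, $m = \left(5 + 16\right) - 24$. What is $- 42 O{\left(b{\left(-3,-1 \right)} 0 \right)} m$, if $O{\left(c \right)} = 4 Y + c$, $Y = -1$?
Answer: $-504$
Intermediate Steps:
$m = -3$ ($m = 21 - 24 = -3$)
$b{\left(Q,S \right)} = 0$ ($b{\left(Q,S \right)} = \left(-5\right) 0 = 0$)
$O{\left(c \right)} = -4 + c$ ($O{\left(c \right)} = 4 \left(-1\right) + c = -4 + c$)
$- 42 O{\left(b{\left(-3,-1 \right)} 0 \right)} m = - 42 \left(-4 + 0 \cdot 0\right) \left(-3\right) = - 42 \left(-4 + 0\right) \left(-3\right) = \left(-42\right) \left(-4\right) \left(-3\right) = 168 \left(-3\right) = -504$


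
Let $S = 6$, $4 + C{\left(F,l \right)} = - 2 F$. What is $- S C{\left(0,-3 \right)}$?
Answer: $24$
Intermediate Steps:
$C{\left(F,l \right)} = -4 - 2 F$
$- S C{\left(0,-3 \right)} = \left(-1\right) 6 \left(-4 - 0\right) = - 6 \left(-4 + 0\right) = \left(-6\right) \left(-4\right) = 24$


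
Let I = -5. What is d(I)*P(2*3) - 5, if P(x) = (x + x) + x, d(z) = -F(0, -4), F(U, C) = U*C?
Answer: -5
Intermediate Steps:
F(U, C) = C*U
d(z) = 0 (d(z) = -(-4)*0 = -1*0 = 0)
P(x) = 3*x (P(x) = 2*x + x = 3*x)
d(I)*P(2*3) - 5 = 0*(3*(2*3)) - 5 = 0*(3*6) - 5 = 0*18 - 5 = 0 - 5 = -5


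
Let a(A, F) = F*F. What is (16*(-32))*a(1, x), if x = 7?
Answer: -25088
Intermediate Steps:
a(A, F) = F**2
(16*(-32))*a(1, x) = (16*(-32))*7**2 = -512*49 = -25088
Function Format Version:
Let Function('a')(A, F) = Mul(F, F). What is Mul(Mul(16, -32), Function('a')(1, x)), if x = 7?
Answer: -25088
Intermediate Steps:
Function('a')(A, F) = Pow(F, 2)
Mul(Mul(16, -32), Function('a')(1, x)) = Mul(Mul(16, -32), Pow(7, 2)) = Mul(-512, 49) = -25088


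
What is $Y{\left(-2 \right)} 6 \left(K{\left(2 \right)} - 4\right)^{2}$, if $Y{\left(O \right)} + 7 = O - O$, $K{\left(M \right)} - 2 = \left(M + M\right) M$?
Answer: $-1512$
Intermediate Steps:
$K{\left(M \right)} = 2 + 2 M^{2}$ ($K{\left(M \right)} = 2 + \left(M + M\right) M = 2 + 2 M M = 2 + 2 M^{2}$)
$Y{\left(O \right)} = -7$ ($Y{\left(O \right)} = -7 + \left(O - O\right) = -7 + 0 = -7$)
$Y{\left(-2 \right)} 6 \left(K{\left(2 \right)} - 4\right)^{2} = \left(-7\right) 6 \left(\left(2 + 2 \cdot 2^{2}\right) - 4\right)^{2} = - 42 \left(\left(2 + 2 \cdot 4\right) - 4\right)^{2} = - 42 \left(\left(2 + 8\right) - 4\right)^{2} = - 42 \left(10 - 4\right)^{2} = - 42 \cdot 6^{2} = \left(-42\right) 36 = -1512$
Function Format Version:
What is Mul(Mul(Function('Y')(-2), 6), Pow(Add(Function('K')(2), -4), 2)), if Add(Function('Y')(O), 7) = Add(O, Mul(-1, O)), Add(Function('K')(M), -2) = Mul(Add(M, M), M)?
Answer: -1512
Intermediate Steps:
Function('K')(M) = Add(2, Mul(2, Pow(M, 2))) (Function('K')(M) = Add(2, Mul(Add(M, M), M)) = Add(2, Mul(Mul(2, M), M)) = Add(2, Mul(2, Pow(M, 2))))
Function('Y')(O) = -7 (Function('Y')(O) = Add(-7, Add(O, Mul(-1, O))) = Add(-7, 0) = -7)
Mul(Mul(Function('Y')(-2), 6), Pow(Add(Function('K')(2), -4), 2)) = Mul(Mul(-7, 6), Pow(Add(Add(2, Mul(2, Pow(2, 2))), -4), 2)) = Mul(-42, Pow(Add(Add(2, Mul(2, 4)), -4), 2)) = Mul(-42, Pow(Add(Add(2, 8), -4), 2)) = Mul(-42, Pow(Add(10, -4), 2)) = Mul(-42, Pow(6, 2)) = Mul(-42, 36) = -1512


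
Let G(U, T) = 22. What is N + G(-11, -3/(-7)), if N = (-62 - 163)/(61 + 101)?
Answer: 371/18 ≈ 20.611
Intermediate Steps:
N = -25/18 (N = -225/162 = -225*1/162 = -25/18 ≈ -1.3889)
N + G(-11, -3/(-7)) = -25/18 + 22 = 371/18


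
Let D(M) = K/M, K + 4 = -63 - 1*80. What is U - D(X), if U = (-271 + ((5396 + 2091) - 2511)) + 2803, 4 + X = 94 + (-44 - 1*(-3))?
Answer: 7511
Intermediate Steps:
X = 49 (X = -4 + (94 + (-44 - 1*(-3))) = -4 + (94 + (-44 + 3)) = -4 + (94 - 41) = -4 + 53 = 49)
K = -147 (K = -4 + (-63 - 1*80) = -4 + (-63 - 80) = -4 - 143 = -147)
D(M) = -147/M
U = 7508 (U = (-271 + (7487 - 2511)) + 2803 = (-271 + 4976) + 2803 = 4705 + 2803 = 7508)
U - D(X) = 7508 - (-147)/49 = 7508 - 1*(-3) = 7508 + 3 = 7511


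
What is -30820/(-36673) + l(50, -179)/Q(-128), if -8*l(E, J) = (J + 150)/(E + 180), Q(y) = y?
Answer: 7257662883/8637224960 ≈ 0.84028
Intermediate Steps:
l(E, J) = -(150 + J)/(8*(180 + E)) (l(E, J) = -(J + 150)/(8*(E + 180)) = -(150 + J)/(8*(180 + E)))
-30820/(-36673) + l(50, -179)/Q(-128) = -30820/(-36673) + ((-150 - 1*(-179))/(8*(180 + 50)))/(-128) = -30820*(-1/36673) + ((⅛)*(-150 + 179)/230)*(-1/128) = 30820/36673 + ((⅛)*(1/230)*29)*(-1/128) = 30820/36673 + (29/1840)*(-1/128) = 30820/36673 - 29/235520 = 7257662883/8637224960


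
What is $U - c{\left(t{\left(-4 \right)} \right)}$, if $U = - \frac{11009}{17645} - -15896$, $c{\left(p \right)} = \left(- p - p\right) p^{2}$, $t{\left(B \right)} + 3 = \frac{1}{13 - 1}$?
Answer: $\frac{241572929729}{15245280} \approx 15846.0$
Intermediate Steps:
$t{\left(B \right)} = - \frac{35}{12}$ ($t{\left(B \right)} = -3 + \frac{1}{13 - 1} = -3 + \frac{1}{12} = - \frac{35}{12}$)
$c{\left(p \right)} = - 2 p^{3}$ ($c{\left(p \right)} = - 2 p p^{2} = - 2 p^{3}$)
$U = \frac{280473911}{17645}$ ($U = \left(-11009\right) \frac{1}{17645} + 15896 = - \frac{11009}{17645} + 15896 = \frac{280473911}{17645} \approx 15895.0$)
$U - c{\left(t{\left(-4 \right)} \right)} = \frac{280473911}{17645} - - 2 \left(- \frac{35}{12}\right)^{3} = \frac{280473911}{17645} - \left(-2\right) \left(- \frac{42875}{1728}\right) = \frac{280473911}{17645} - \frac{42875}{864} = \frac{241572929729}{15245280}$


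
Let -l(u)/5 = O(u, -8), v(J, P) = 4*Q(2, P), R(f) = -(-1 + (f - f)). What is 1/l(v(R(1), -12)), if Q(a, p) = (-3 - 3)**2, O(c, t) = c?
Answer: -1/720 ≈ -0.0013889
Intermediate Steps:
Q(a, p) = 36 (Q(a, p) = (-6)**2 = 36)
R(f) = 1 (R(f) = -(-1 + 0) = -1*(-1) = 1)
v(J, P) = 144 (v(J, P) = 4*36 = 144)
l(u) = -5*u
1/l(v(R(1), -12)) = 1/(-5*144) = 1/(-720) = -1/720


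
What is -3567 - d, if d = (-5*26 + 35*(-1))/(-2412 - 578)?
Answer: -2133099/598 ≈ -3567.1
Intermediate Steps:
d = 33/598 (d = (-130 - 35)/(-2990) = -165*(-1/2990) = 33/598 ≈ 0.055184)
-3567 - d = -3567 - 1*33/598 = -3567 - 33/598 = -2133099/598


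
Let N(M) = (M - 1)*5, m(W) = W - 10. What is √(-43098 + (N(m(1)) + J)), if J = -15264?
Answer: 2*I*√14603 ≈ 241.69*I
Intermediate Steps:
m(W) = -10 + W
N(M) = -5 + 5*M (N(M) = (-1 + M)*5 = -5 + 5*M)
√(-43098 + (N(m(1)) + J)) = √(-43098 + ((-5 + 5*(-10 + 1)) - 15264)) = √(-43098 + ((-5 + 5*(-9)) - 15264)) = √(-43098 + ((-5 - 45) - 15264)) = √(-43098 + (-50 - 15264)) = √(-43098 - 15314) = √(-58412) = 2*I*√14603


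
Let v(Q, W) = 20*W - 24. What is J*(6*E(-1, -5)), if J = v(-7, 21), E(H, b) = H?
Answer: -2376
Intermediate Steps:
v(Q, W) = -24 + 20*W
J = 396 (J = -24 + 20*21 = -24 + 420 = 396)
J*(6*E(-1, -5)) = 396*(6*(-1)) = 396*(-6) = -2376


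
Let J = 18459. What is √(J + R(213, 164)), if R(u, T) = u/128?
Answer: √4725930/16 ≈ 135.87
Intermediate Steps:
R(u, T) = u/128 (R(u, T) = u*(1/128) = u/128)
√(J + R(213, 164)) = √(18459 + (1/128)*213) = √(18459 + 213/128) = √(2362965/128) = √4725930/16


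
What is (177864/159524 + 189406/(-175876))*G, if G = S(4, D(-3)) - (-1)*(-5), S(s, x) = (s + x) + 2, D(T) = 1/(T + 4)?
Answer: 133400765/1753527689 ≈ 0.076076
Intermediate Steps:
D(T) = 1/(4 + T)
S(s, x) = 2 + s + x
G = 2 (G = (2 + 4 + 1/(4 - 3)) - (-1)*(-5) = (2 + 4 + 1/1) - 1*5 = (2 + 4 + 1) - 5 = 7 - 5 = 2)
(177864/159524 + 189406/(-175876))*G = (177864/159524 + 189406/(-175876))*2 = (177864*(1/159524) + 189406*(-1/175876))*2 = (44466/39881 - 94703/87938)*2 = (133400765/3507055378)*2 = 133400765/1753527689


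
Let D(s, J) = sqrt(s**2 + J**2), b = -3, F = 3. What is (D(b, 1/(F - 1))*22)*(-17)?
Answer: -187*sqrt(37) ≈ -1137.5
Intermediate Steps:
D(s, J) = sqrt(J**2 + s**2)
(D(b, 1/(F - 1))*22)*(-17) = (sqrt((1/(3 - 1))**2 + (-3)**2)*22)*(-17) = (sqrt((1/2)**2 + 9)*22)*(-17) = (sqrt(1/4 + 9)*22)*(-17) = (sqrt(37/4)*22)*(-17) = ((sqrt(37)/2)*22)*(-17) = (11*sqrt(37))*(-17) = -187*sqrt(37)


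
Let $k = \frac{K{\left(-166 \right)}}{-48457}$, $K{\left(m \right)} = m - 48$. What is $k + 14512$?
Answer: $\frac{703208198}{48457} \approx 14512.0$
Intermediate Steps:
$K{\left(m \right)} = -48 + m$
$k = \frac{214}{48457}$ ($k = \frac{-48 - 166}{-48457} = \left(-214\right) \left(- \frac{1}{48457}\right) = \frac{214}{48457} \approx 0.0044163$)
$k + 14512 = \frac{214}{48457} + 14512 = \frac{703208198}{48457}$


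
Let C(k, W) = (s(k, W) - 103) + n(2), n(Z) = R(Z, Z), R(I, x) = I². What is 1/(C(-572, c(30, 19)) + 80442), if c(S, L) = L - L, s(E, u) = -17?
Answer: 1/80326 ≈ 1.2449e-5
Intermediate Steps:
n(Z) = Z²
c(S, L) = 0
C(k, W) = -116 (C(k, W) = (-17 - 103) + 2² = -120 + 4 = -116)
1/(C(-572, c(30, 19)) + 80442) = 1/(-116 + 80442) = 1/80326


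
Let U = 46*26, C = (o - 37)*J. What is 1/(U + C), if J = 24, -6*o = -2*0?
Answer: 1/308 ≈ 0.0032468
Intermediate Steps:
o = 0 (o = -(-1)*0/3 = -⅙*0 = 0)
C = -888 (C = (0 - 37)*24 = -37*24 = -888)
U = 1196
1/(U + C) = 1/(1196 - 888) = 1/308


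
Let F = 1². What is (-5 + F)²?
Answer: 16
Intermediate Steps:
F = 1
(-5 + F)² = (-5 + 1)² = (-4)² = 16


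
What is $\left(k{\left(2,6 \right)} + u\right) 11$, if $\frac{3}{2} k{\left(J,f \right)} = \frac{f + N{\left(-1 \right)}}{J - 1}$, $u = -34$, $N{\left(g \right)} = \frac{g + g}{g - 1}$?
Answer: $- \frac{968}{3} \approx -322.67$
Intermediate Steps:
$N{\left(g \right)} = \frac{2 g}{-1 + g}$
$k{\left(J,f \right)} = \frac{2 \left(1 + f\right)}{3 \left(-1 + J\right)}$ ($k{\left(J,f \right)} = \frac{2 \frac{f + 2 \left(-1\right) \frac{1}{-1 - 1}}{J - 1}}{3} = \frac{2 \frac{f + 2 \left(-1\right) \frac{1}{-2}}{-1 + J}}{3} = \frac{2 \frac{f + 2 \left(-1\right) \left(- \frac{1}{2}\right)}{-1 + J}}{3} = \frac{2 \frac{f + 1}{-1 + J}}{3} = \frac{2 \frac{1 + f}{-1 + J}}{3} = \frac{2 \left(1 + f\right)}{3 \left(-1 + J\right)}$)
$\left(k{\left(2,6 \right)} + u\right) 11 = \left(\frac{2 \left(1 + 6\right)}{3 \left(-1 + 2\right)} - 34\right) 11 = \left(\frac{2}{3} \cdot 1^{-1} \cdot 7 - 34\right) 11 = \left(\frac{2}{3} \cdot 1 \cdot 7 - 34\right) 11 = \left(\frac{14}{3} - 34\right) 11 = \left(- \frac{88}{3}\right) 11 = - \frac{968}{3}$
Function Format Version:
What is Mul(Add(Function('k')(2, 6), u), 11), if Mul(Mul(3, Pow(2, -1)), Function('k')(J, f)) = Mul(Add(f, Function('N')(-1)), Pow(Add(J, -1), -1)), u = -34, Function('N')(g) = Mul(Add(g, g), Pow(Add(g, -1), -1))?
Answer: Rational(-968, 3) ≈ -322.67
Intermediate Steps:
Function('N')(g) = Mul(2, g, Pow(Add(-1, g), -1)) (Function('N')(g) = Mul(Mul(2, g), Pow(Add(-1, g), -1)) = Mul(2, g, Pow(Add(-1, g), -1)))
Function('k')(J, f) = Mul(Rational(2, 3), Pow(Add(-1, J), -1), Add(1, f)) (Function('k')(J, f) = Mul(Rational(2, 3), Mul(Add(f, Mul(2, -1, Pow(Add(-1, -1), -1))), Pow(Add(J, -1), -1))) = Mul(Rational(2, 3), Mul(Add(f, Mul(2, -1, Pow(-2, -1))), Pow(Add(-1, J), -1))) = Mul(Rational(2, 3), Mul(Add(f, Mul(2, -1, Rational(-1, 2))), Pow(Add(-1, J), -1))) = Mul(Rational(2, 3), Mul(Add(f, 1), Pow(Add(-1, J), -1))) = Mul(Rational(2, 3), Mul(Add(1, f), Pow(Add(-1, J), -1))) = Mul(Rational(2, 3), Mul(Pow(Add(-1, J), -1), Add(1, f))) = Mul(Rational(2, 3), Pow(Add(-1, J), -1), Add(1, f)))
Mul(Add(Function('k')(2, 6), u), 11) = Mul(Add(Mul(Rational(2, 3), Pow(Add(-1, 2), -1), Add(1, 6)), -34), 11) = Mul(Add(Mul(Rational(2, 3), Pow(1, -1), 7), -34), 11) = Mul(Add(Mul(Rational(2, 3), 1, 7), -34), 11) = Mul(Add(Rational(14, 3), -34), 11) = Mul(Rational(-88, 3), 11) = Rational(-968, 3)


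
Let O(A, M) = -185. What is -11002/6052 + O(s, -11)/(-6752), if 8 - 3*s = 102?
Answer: -18291471/10215776 ≈ -1.7905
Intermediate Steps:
s = -94/3 (s = 8/3 - ⅓*102 = 8/3 - 34 = -94/3 ≈ -31.333)
-11002/6052 + O(s, -11)/(-6752) = -11002/6052 - 185/(-6752) = -11002*1/6052 - 185*(-1/6752) = -5501/3026 + 185/6752 = -18291471/10215776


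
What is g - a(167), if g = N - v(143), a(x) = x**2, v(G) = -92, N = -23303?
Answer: -51100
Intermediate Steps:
g = -23211 (g = -23303 - 1*(-92) = -23303 + 92 = -23211)
g - a(167) = -23211 - 1*167**2 = -23211 - 1*27889 = -23211 - 27889 = -51100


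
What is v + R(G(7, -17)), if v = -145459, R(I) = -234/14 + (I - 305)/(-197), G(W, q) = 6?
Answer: -200608917/1379 ≈ -1.4547e+5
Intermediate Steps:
R(I) = -20914/1379 - I/197 (R(I) = -234*1/14 + (-305 + I)*(-1/197) = -117/7 + (305/197 - I/197) = -20914/1379 - I/197)
v + R(G(7, -17)) = -145459 + (-20914/1379 - 1/197*6) = -145459 + (-20914/1379 - 6/197) = -145459 - 20956/1379 = -200608917/1379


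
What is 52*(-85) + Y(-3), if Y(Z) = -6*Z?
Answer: -4402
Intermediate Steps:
52*(-85) + Y(-3) = 52*(-85) - 6*(-3) = -4420 + 18 = -4402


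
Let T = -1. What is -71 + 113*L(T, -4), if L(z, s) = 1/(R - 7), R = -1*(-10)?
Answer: -100/3 ≈ -33.333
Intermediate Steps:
R = 10
L(z, s) = 1/3 (L(z, s) = 1/(10 - 7) = 1/3)
-71 + 113*L(T, -4) = -71 + 113*(1/3) = -71 + 113/3 = -100/3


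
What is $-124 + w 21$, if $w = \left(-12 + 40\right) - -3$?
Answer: $527$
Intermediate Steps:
$w = 31$ ($w = 28 + 3 = 31$)
$-124 + w 21 = -124 + 31 \cdot 21 = -124 + 651 = 527$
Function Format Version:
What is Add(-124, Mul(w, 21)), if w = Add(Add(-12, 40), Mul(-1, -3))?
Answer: 527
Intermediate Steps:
w = 31 (w = Add(28, 3) = 31)
Add(-124, Mul(w, 21)) = Add(-124, Mul(31, 21)) = Add(-124, 651) = 527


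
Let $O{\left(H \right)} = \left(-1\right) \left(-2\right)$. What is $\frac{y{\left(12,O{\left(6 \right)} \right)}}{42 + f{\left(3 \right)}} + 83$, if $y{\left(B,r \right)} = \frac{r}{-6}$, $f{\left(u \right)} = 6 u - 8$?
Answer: $\frac{12947}{156} \approx 82.994$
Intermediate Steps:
$f{\left(u \right)} = -8 + 6 u$
$O{\left(H \right)} = 2$
$y{\left(B,r \right)} = - \frac{r}{6}$ ($y{\left(B,r \right)} = r \left(- \frac{1}{6}\right) = - \frac{r}{6}$)
$\frac{y{\left(12,O{\left(6 \right)} \right)}}{42 + f{\left(3 \right)}} + 83 = \frac{\left(- \frac{1}{6}\right) 2}{42 + \left(-8 + 6 \cdot 3\right)} + 83 = - \frac{1}{3 \left(42 + \left(-8 + 18\right)\right)} + 83 = - \frac{1}{3 \left(42 + 10\right)} + 83 = - \frac{1}{3 \cdot 52} + 83 = \left(- \frac{1}{3}\right) \frac{1}{52} + 83 = - \frac{1}{156} + 83 = \frac{12947}{156}$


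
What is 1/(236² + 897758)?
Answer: 1/953454 ≈ 1.0488e-6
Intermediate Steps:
1/(236² + 897758) = 1/(55696 + 897758) = 1/953454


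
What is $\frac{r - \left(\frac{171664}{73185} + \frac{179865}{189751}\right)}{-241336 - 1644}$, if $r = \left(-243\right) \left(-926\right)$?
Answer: $- \frac{3124762788224141}{3374245506666300} \approx -0.92606$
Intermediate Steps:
$r = 225018$
$\frac{r - \left(\frac{171664}{73185} + \frac{179865}{189751}\right)}{-241336 - 1644} = \frac{225018 - \left(\frac{171664}{73185} + \frac{179865}{189751}\right)}{-241336 - 1644} = \frac{225018 - \frac{45736835689}{13886926935}}{-241336 + \left(-232593 + 230949\right)} = \frac{225018 - \frac{45736835689}{13886926935}}{-241336 - 1644} = \frac{225018 - \frac{45736835689}{13886926935}}{-242980} = \frac{3124762788224141}{13886926935} \left(- \frac{1}{242980}\right) = - \frac{3124762788224141}{3374245506666300}$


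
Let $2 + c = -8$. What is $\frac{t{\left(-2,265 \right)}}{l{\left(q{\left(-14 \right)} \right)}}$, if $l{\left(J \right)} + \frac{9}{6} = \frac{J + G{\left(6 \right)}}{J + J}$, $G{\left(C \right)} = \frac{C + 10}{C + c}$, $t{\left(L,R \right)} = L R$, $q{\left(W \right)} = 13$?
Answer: $\frac{1378}{3} \approx 459.33$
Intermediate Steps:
$c = -10$ ($c = -2 - 8 = -10$)
$G{\left(C \right)} = \frac{10 + C}{-10 + C}$ ($G{\left(C \right)} = \frac{C + 10}{C - 10} = \frac{10 + C}{-10 + C}$)
$l{\left(J \right)} = - \frac{3}{2} + \frac{-4 + J}{2 J}$ ($l{\left(J \right)} = - \frac{3}{2} + \frac{J + \frac{10 + 6}{-10 + 6}}{J + J} = - \frac{3}{2} + \frac{J + \frac{1}{-4} \cdot 16}{2 J} = - \frac{3}{2} + \left(J - 4\right) \frac{1}{2 J} = - \frac{3}{2} + \left(-4 + J\right) \frac{1}{2 J} = - \frac{3}{2} + \frac{-4 + J}{2 J}$)
$\frac{t{\left(-2,265 \right)}}{l{\left(q{\left(-14 \right)} \right)}} = \frac{\left(-2\right) 265}{\frac{1}{13} \left(-2 - 13\right)} = - \frac{530}{\frac{1}{13} \left(-2 - 13\right)} = - \frac{530}{\frac{1}{13} \left(-15\right)} = - \frac{530}{- \frac{15}{13}} = \left(-530\right) \left(- \frac{13}{15}\right) = \frac{1378}{3}$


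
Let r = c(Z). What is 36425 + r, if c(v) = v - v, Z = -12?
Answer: 36425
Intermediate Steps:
c(v) = 0
r = 0
36425 + r = 36425 + 0 = 36425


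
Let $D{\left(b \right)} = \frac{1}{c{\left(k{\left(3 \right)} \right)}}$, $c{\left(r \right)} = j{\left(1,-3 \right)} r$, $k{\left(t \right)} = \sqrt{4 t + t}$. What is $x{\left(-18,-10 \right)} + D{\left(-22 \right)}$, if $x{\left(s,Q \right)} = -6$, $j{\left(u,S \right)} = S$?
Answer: $-6 - \frac{\sqrt{15}}{45} \approx -6.0861$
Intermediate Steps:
$k{\left(t \right)} = \sqrt{5} \sqrt{t}$ ($k{\left(t \right)} = \sqrt{5 t} = \sqrt{5} \sqrt{t}$)
$c{\left(r \right)} = - 3 r$
$D{\left(b \right)} = - \frac{\sqrt{15}}{45}$ ($D{\left(b \right)} = \frac{1}{\left(-3\right) \sqrt{5} \sqrt{3}} = \frac{1}{\left(-3\right) \sqrt{15}} = - \frac{\sqrt{15}}{45}$)
$x{\left(-18,-10 \right)} + D{\left(-22 \right)} = -6 - \frac{\sqrt{15}}{45}$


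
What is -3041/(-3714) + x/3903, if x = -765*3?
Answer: 1115131/4831914 ≈ 0.23078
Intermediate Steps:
x = -2295
-3041/(-3714) + x/3903 = -3041/(-3714) - 2295/3903 = -3041*(-1/3714) - 2295*1/3903 = 3041/3714 - 765/1301 = 1115131/4831914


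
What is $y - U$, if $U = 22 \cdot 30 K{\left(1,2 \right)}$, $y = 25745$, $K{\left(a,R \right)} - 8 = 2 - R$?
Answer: $20465$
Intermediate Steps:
$K{\left(a,R \right)} = 10 - R$ ($K{\left(a,R \right)} = 8 - \left(-2 + R\right) = 10 - R$)
$U = 5280$ ($U = 22 \cdot 30 \left(10 - 2\right) = 660 \left(10 - 2\right) = 660 \cdot 8 = 5280$)
$y - U = 25745 - 5280 = 20465$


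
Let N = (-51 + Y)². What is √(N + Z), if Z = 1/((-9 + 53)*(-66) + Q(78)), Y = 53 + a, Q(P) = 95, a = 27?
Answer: 32*√2307/53 ≈ 29.000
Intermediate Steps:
Y = 80 (Y = 53 + 27 = 80)
Z = -1/2809 (Z = 1/((-9 + 53)*(-66) + 95) = 1/(44*(-66) + 95) = 1/(-2904 + 95) = 1/(-2809) = -1/2809 ≈ -0.00035600)
N = 841 (N = (-51 + 80)² = 29² = 841)
√(N + Z) = √(841 - 1/2809) = √(2362368/2809) = 32*√2307/53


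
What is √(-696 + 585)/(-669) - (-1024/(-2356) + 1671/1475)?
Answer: -1361819/868775 - I*√111/669 ≈ -1.5675 - 0.015748*I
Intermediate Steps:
√(-696 + 585)/(-669) - (-1024/(-2356) + 1671/1475) = √(-111)*(-1/669) - (-1024*(-1/2356) + 1671*(1/1475)) = (I*√111)*(-1/669) - (256/589 + 1671/1475) = -I*√111/669 - 1*1361819/868775 = -I*√111/669 - 1361819/868775 = -1361819/868775 - I*√111/669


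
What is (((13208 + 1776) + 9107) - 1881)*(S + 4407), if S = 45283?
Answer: 1103614900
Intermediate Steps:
(((13208 + 1776) + 9107) - 1881)*(S + 4407) = (((13208 + 1776) + 9107) - 1881)*(45283 + 4407) = ((14984 + 9107) - 1881)*49690 = (24091 - 1881)*49690 = 22210*49690 = 1103614900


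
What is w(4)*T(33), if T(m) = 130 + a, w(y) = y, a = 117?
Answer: 988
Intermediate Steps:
T(m) = 247 (T(m) = 130 + 117 = 247)
w(4)*T(33) = 4*247 = 988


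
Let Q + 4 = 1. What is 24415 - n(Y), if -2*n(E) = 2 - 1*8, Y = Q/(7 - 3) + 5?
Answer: 24412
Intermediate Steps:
Q = -3 (Q = -4 + 1 = -3)
Y = 17/4 (Y = -3/(7 - 3) + 5 = -3/4 + 5 = (¼)*(-3) + 5 = -¾ + 5 = 17/4 ≈ 4.2500)
n(E) = 3 (n(E) = -(2 - 1*8)/2 = -(2 - 8)/2 = -½*(-6) = 3)
24415 - n(Y) = 24415 - 1*3 = 24415 - 3 = 24412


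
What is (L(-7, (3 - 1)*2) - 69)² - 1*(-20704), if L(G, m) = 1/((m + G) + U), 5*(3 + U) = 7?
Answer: 13486880/529 ≈ 25495.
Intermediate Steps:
U = -8/5 (U = -3 + (⅕)*7 = -3 + 7/5 = -8/5 ≈ -1.6000)
L(G, m) = 1/(-8/5 + G + m) (L(G, m) = 1/((m + G) - 8/5) = 1/((G + m) - 8/5) = 1/(-8/5 + G + m))
(L(-7, (3 - 1)*2) - 69)² - 1*(-20704) = (5/(-8 + 5*(-7) + 5*((3 - 1)*2)) - 69)² - 1*(-20704) = (5/(-8 - 35 + 5*(2*2)) - 69)² + 20704 = (5/(-8 - 35 + 5*4) - 69)² + 20704 = (5/(-8 - 35 + 20) - 69)² + 20704 = (5/(-23) - 69)² + 20704 = (5*(-1/23) - 69)² + 20704 = (-5/23 - 69)² + 20704 = (-1592/23)² + 20704 = 2534464/529 + 20704 = 13486880/529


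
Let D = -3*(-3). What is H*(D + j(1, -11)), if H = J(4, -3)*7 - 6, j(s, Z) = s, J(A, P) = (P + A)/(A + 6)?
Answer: -53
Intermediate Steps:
J(A, P) = (A + P)/(6 + A)
H = -53/10 (H = ((4 - 3)/(6 + 4))*7 - 6 = (1/10)*7 - 6 = ((⅒)*1)*7 - 6 = (⅒)*7 - 6 = 7/10 - 6 = -53/10 ≈ -5.3000)
D = 9 (D = -1*(-9) = 9)
H*(D + j(1, -11)) = -53*(9 + 1)/10 = -53/10*10 = -53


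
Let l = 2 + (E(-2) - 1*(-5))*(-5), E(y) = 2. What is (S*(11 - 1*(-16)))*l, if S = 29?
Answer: -25839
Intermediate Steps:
l = -33 (l = 2 + (2 - 1*(-5))*(-5) = 2 + (2 + 5)*(-5) = 2 + 7*(-5) = 2 - 35 = -33)
(S*(11 - 1*(-16)))*l = (29*(11 - 1*(-16)))*(-33) = (29*(11 + 16))*(-33) = (29*27)*(-33) = 783*(-33) = -25839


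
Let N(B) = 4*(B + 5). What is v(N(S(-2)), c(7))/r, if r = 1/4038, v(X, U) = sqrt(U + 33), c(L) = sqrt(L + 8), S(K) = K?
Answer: 4038*sqrt(33 + sqrt(15)) ≈ 24520.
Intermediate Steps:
N(B) = 20 + 4*B (N(B) = 4*(5 + B) = 20 + 4*B)
c(L) = sqrt(8 + L)
v(X, U) = sqrt(33 + U)
r = 1/4038 ≈ 0.00024765
v(N(S(-2)), c(7))/r = sqrt(33 + sqrt(8 + 7))/(1/4038) = sqrt(33 + sqrt(15))*4038 = 4038*sqrt(33 + sqrt(15))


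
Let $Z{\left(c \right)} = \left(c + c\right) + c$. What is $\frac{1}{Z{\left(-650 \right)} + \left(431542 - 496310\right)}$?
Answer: $- \frac{1}{66718} \approx -1.4988 \cdot 10^{-5}$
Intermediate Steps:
$Z{\left(c \right)} = 3 c$ ($Z{\left(c \right)} = 2 c + c = 3 c$)
$\frac{1}{Z{\left(-650 \right)} + \left(431542 - 496310\right)} = \frac{1}{3 \left(-650\right) + \left(431542 - 496310\right)} = \frac{1}{-1950 - 64768} = \frac{1}{-66718} = - \frac{1}{66718}$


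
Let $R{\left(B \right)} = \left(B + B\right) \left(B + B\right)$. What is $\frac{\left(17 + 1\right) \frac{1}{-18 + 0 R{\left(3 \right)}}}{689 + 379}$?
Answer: $- \frac{1}{1068} \approx -0.00093633$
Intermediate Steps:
$R{\left(B \right)} = 4 B^{2}$ ($R{\left(B \right)} = 2 B 2 B = 4 B^{2}$)
$\frac{\left(17 + 1\right) \frac{1}{-18 + 0 R{\left(3 \right)}}}{689 + 379} = \frac{\left(17 + 1\right) \frac{1}{-18 + 0 \cdot 4 \cdot 3^{2}}}{689 + 379} = \frac{18 \frac{1}{-18 + 0 \cdot 4 \cdot 9}}{1068} = \frac{18 \frac{1}{-18 + 0 \cdot 36}}{1068} = \frac{18 \frac{1}{-18 + 0}}{1068} = \frac{18 \frac{1}{-18}}{1068} = \frac{18 \left(- \frac{1}{18}\right)}{1068} = \frac{1}{1068} \left(-1\right) = - \frac{1}{1068}$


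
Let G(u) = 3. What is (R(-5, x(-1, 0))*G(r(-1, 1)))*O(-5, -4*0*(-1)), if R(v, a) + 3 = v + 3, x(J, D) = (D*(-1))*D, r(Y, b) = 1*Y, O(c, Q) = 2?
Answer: -30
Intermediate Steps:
r(Y, b) = Y
x(J, D) = -D**2 (x(J, D) = (-D)*D = -D**2)
R(v, a) = v (R(v, a) = -3 + (v + 3) = -3 + (3 + v) = v)
(R(-5, x(-1, 0))*G(r(-1, 1)))*O(-5, -4*0*(-1)) = -5*3*2 = -15*2 = -30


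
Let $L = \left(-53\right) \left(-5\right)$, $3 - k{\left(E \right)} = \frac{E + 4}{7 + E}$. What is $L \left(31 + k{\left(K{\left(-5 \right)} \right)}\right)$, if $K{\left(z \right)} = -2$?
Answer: $8904$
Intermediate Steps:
$k{\left(E \right)} = 3 - \frac{4 + E}{7 + E}$ ($k{\left(E \right)} = 3 - \frac{E + 4}{7 + E} = 3 - \frac{4 + E}{7 + E}$)
$L = 265$
$L \left(31 + k{\left(K{\left(-5 \right)} \right)}\right) = 265 \left(31 + \frac{17 + 2 \left(-2\right)}{7 - 2}\right) = 265 \left(31 + \frac{17 - 4}{5}\right) = 265 \left(31 + \frac{1}{5} \cdot 13\right) = 265 \left(31 + \frac{13}{5}\right) = 265 \cdot \frac{168}{5} = 8904$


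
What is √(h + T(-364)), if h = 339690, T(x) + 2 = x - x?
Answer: 2*√84922 ≈ 582.83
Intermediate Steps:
T(x) = -2 (T(x) = -2 + (x - x) = -2 + 0 = -2)
√(h + T(-364)) = √(339690 - 2) = √339688 = 2*√84922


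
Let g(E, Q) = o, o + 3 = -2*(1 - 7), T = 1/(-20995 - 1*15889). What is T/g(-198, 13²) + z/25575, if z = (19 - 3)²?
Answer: 28318387/2829924900 ≈ 0.010007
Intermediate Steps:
T = -1/36884 (T = 1/(-20995 - 15889) = 1/(-36884) = -1/36884 ≈ -2.7112e-5)
o = 9 (o = -3 - 2*(1 - 7) = -3 - 2*(-6) = -3 + 12 = 9)
g(E, Q) = 9
z = 256 (z = 16² = 256)
T/g(-198, 13²) + z/25575 = -1/36884/9 + 256/25575 = -1/36884*⅑ + 256*(1/25575) = -1/331956 + 256/25575 = 28318387/2829924900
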